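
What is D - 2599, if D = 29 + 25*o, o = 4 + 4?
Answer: -2370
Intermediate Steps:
o = 8
D = 229 (D = 29 + 25*8 = 29 + 200 = 229)
D - 2599 = 229 - 2599 = -2370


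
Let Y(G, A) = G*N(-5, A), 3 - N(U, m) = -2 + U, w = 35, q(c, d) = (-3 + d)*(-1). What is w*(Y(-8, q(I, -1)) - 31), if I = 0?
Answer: -3885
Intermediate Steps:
q(c, d) = 3 - d
N(U, m) = 5 - U (N(U, m) = 3 - (-2 + U) = 3 + (2 - U) = 5 - U)
Y(G, A) = 10*G (Y(G, A) = G*(5 - 1*(-5)) = G*(5 + 5) = G*10 = 10*G)
w*(Y(-8, q(I, -1)) - 31) = 35*(10*(-8) - 31) = 35*(-80 - 31) = 35*(-111) = -3885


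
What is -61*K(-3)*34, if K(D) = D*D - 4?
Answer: -10370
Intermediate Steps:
K(D) = -4 + D² (K(D) = D² - 4 = -4 + D²)
-61*K(-3)*34 = -61*(-4 + (-3)²)*34 = -61*(-4 + 9)*34 = -61*5*34 = -305*34 = -10370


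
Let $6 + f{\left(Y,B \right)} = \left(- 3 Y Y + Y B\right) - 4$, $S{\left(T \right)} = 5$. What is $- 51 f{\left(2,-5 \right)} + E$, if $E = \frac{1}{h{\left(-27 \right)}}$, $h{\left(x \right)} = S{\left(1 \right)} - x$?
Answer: $\frac{52225}{32} \approx 1632.0$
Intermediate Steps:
$h{\left(x \right)} = 5 - x$
$f{\left(Y,B \right)} = -10 - 3 Y^{2} + B Y$ ($f{\left(Y,B \right)} = -6 - \left(4 - Y B - - 3 Y Y\right) = -6 - \left(4 + 3 Y^{2} - B Y\right) = -10 - 3 Y^{2} + B Y$)
$E = \frac{1}{32}$ ($E = \frac{1}{5 - -27} = \frac{1}{5 + 27} = \frac{1}{32} \approx 0.03125$)
$- 51 f{\left(2,-5 \right)} + E = - 51 \left(-10 - 3 \cdot 2^{2} - 10\right) + \frac{1}{32} = - 51 \left(-10 - 12 - 10\right) + \frac{1}{32} = \left(-51\right) \left(-32\right) + \frac{1}{32} = 1632 + \frac{1}{32} = \frac{52225}{32}$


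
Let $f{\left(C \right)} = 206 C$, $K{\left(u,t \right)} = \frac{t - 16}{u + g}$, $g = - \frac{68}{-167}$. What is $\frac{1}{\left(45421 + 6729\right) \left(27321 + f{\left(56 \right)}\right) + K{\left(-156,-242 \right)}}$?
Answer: $\frac{12992}{26326892031143} \approx 4.9349 \cdot 10^{-10}$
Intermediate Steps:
$g = \frac{68}{167}$ ($g = \left(-68\right) \left(- \frac{1}{167}\right) = \frac{68}{167} \approx 0.40719$)
$K{\left(u,t \right)} = \frac{-16 + t}{\frac{68}{167} + u}$ ($K{\left(u,t \right)} = \frac{t - 16}{u + \frac{68}{167}} = \frac{-16 + t}{\frac{68}{167} + u}$)
$\frac{1}{\left(45421 + 6729\right) \left(27321 + f{\left(56 \right)}\right) + K{\left(-156,-242 \right)}} = \frac{1}{\left(45421 + 6729\right) \left(27321 + 206 \cdot 56\right) + \frac{167 \left(-16 - 242\right)}{68 + 167 \left(-156\right)}} = \frac{1}{52150 \left(27321 + 11536\right) + 167 \frac{1}{68 - 26052} \left(-258\right)} = \frac{1}{52150 \cdot 38857 + 167 \frac{1}{-25984} \left(-258\right)} = \frac{1}{2026392550 + 167 \left(- \frac{1}{25984}\right) \left(-258\right)} = \frac{1}{2026392550 + \frac{21543}{12992}} = \frac{1}{\frac{26326892031143}{12992}} = \frac{12992}{26326892031143}$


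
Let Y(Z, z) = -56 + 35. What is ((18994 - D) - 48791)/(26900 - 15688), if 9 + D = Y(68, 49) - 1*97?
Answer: -14835/5606 ≈ -2.6463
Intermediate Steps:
Y(Z, z) = -21
D = -127 (D = -9 + (-21 - 1*97) = -9 + (-21 - 97) = -9 - 118 = -127)
((18994 - D) - 48791)/(26900 - 15688) = ((18994 - 1*(-127)) - 48791)/(26900 - 15688) = ((18994 + 127) - 48791)/11212 = (19121 - 48791)*(1/11212) = -29670*1/11212 = -14835/5606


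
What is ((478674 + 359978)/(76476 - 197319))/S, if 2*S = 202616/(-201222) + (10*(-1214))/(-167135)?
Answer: 78346960624079/5273687557552 ≈ 14.856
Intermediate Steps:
S = -1571069504/3363123897 (S = (202616/(-201222) + (10*(-1214))/(-167135))/2 = (202616*(-1/201222) - 12140*(-1/167135))/2 = (-101308/100611 + 2428/33427)/2 = (1/2)*(-3142139008/3363123897) = -1571069504/3363123897 ≈ -0.46715)
((478674 + 359978)/(76476 - 197319))/S = ((478674 + 359978)/(76476 - 197319))/(-1571069504/3363123897) = (838652/(-120843))*(-3363123897/1571069504) = (838652*(-1/120843))*(-3363123897/1571069504) = -838652/120843*(-3363123897/1571069504) = 78346960624079/5273687557552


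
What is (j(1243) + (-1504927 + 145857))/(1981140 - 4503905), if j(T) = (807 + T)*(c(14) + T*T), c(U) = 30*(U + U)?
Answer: -633542676/504553 ≈ -1255.7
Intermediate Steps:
c(U) = 60*U (c(U) = 30*(2*U) = 60*U)
j(T) = (807 + T)*(840 + T**2) (j(T) = (807 + T)*(60*14 + T*T) = (807 + T)*(840 + T**2))
(j(1243) + (-1504927 + 145857))/(1981140 - 4503905) = ((677880 + 1243**3 + 807*1243**2 + 840*1243) + (-1504927 + 145857))/(1981140 - 4503905) = ((677880 + 1920495907 + 807*1545049 + 1044120) - 1359070)/(-2522765) = ((677880 + 1920495907 + 1246854543 + 1044120) - 1359070)*(-1/2522765) = (3169072450 - 1359070)*(-1/2522765) = 3167713380*(-1/2522765) = -633542676/504553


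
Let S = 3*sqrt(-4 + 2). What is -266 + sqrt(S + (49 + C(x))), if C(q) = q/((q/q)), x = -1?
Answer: -266 + sqrt(48 + 3*I*sqrt(2)) ≈ -259.06 + 0.30589*I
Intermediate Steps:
S = 3*I*sqrt(2) (S = 3*sqrt(-2) = 3*(I*sqrt(2)) = 3*I*sqrt(2) ≈ 4.2426*I)
C(q) = q (C(q) = q/1 = q*1 = q)
-266 + sqrt(S + (49 + C(x))) = -266 + sqrt(3*I*sqrt(2) + (49 - 1)) = -266 + sqrt(3*I*sqrt(2) + 48) = -266 + sqrt(48 + 3*I*sqrt(2))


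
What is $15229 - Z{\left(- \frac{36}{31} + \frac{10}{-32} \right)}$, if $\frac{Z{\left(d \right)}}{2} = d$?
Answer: $\frac{3777523}{248} \approx 15232.0$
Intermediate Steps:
$Z{\left(d \right)} = 2 d$
$15229 - Z{\left(- \frac{36}{31} + \frac{10}{-32} \right)} = 15229 - 2 \left(- \frac{36}{31} + \frac{10}{-32}\right) = 15229 - 2 \left(\left(-36\right) \frac{1}{31} + 10 \left(- \frac{1}{32}\right)\right) = 15229 - 2 \left(- \frac{36}{31} - \frac{5}{16}\right) = 15229 - 2 \left(- \frac{731}{496}\right) = 15229 - - \frac{731}{248} = 15229 + \frac{731}{248} = \frac{3777523}{248}$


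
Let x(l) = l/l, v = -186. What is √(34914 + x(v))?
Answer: √34915 ≈ 186.86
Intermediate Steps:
x(l) = 1
√(34914 + x(v)) = √(34914 + 1) = √34915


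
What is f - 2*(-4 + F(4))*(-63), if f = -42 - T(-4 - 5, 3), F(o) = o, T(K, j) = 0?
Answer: -42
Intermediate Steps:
f = -42 (f = -42 - 1*0 = -42 + 0 = -42)
f - 2*(-4 + F(4))*(-63) = -42 - 2*(-4 + 4)*(-63) = -42 - 2*0*(-63) = -42 + 0*(-63) = -42 + 0 = -42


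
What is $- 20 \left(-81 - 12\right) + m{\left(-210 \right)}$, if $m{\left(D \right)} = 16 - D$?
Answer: $2086$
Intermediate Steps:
$- 20 \left(-81 - 12\right) + m{\left(-210 \right)} = - 20 \left(-81 - 12\right) + \left(16 - -210\right) = \left(-20\right) \left(-93\right) + \left(16 + 210\right) = 1860 + 226 = 2086$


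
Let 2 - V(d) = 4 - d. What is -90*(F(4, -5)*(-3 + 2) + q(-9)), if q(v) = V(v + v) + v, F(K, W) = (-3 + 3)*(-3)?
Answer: 2610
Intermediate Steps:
F(K, W) = 0 (F(K, W) = 0*(-3) = 0)
V(d) = -2 + d (V(d) = 2 - (4 - d) = 2 + (-4 + d) = -2 + d)
q(v) = -2 + 3*v (q(v) = (-2 + (v + v)) + v = (-2 + 2*v) + v = -2 + 3*v)
-90*(F(4, -5)*(-3 + 2) + q(-9)) = -90*(0*(-3 + 2) + (-2 + 3*(-9))) = -90*(0*(-1) + (-2 - 27)) = -90*(0 - 29) = -90*(-29) = 2610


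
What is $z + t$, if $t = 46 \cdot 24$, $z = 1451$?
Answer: $2555$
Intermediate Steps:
$t = 1104$
$z + t = 1451 + 1104 = 2555$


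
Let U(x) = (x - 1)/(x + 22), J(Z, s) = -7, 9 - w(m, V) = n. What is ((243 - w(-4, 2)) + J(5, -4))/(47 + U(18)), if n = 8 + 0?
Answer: 9400/1897 ≈ 4.9552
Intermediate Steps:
n = 8
w(m, V) = 1 (w(m, V) = 9 - 1*8 = 9 - 8 = 1)
U(x) = (-1 + x)/(22 + x)
((243 - w(-4, 2)) + J(5, -4))/(47 + U(18)) = ((243 - 1*1) - 7)/(47 + (-1 + 18)/(22 + 18)) = ((243 - 1) - 7)/(47 + 17/40) = (242 - 7)/(47 + (1/40)*17) = 235/(47 + 17/40) = 235/(1897/40) = 235*(40/1897) = 9400/1897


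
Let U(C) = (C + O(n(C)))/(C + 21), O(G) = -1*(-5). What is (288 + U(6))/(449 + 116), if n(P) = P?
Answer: 7787/15255 ≈ 0.51046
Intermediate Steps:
O(G) = 5
U(C) = (5 + C)/(21 + C) (U(C) = (C + 5)/(C + 21) = (5 + C)/(21 + C))
(288 + U(6))/(449 + 116) = (288 + (5 + 6)/(21 + 6))/(449 + 116) = (288 + 11/27)/565 = (288 + (1/27)*11)*(1/565) = (288 + 11/27)*(1/565) = (7787/27)*(1/565) = 7787/15255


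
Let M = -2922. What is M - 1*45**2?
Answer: -4947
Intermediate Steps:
M - 1*45**2 = -2922 - 1*45**2 = -2922 - 1*2025 = -2922 - 2025 = -4947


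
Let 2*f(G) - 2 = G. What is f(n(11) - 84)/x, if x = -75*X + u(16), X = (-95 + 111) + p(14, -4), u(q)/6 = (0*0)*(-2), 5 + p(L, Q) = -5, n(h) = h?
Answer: 71/900 ≈ 0.078889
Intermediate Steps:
p(L, Q) = -10 (p(L, Q) = -5 - 5 = -10)
u(q) = 0 (u(q) = 6*((0*0)*(-2)) = 6*(0*(-2)) = 6*0 = 0)
f(G) = 1 + G/2
X = 6 (X = (-95 + 111) - 10 = 16 - 10 = 6)
x = -450 (x = -75*6 + 0 = -450 + 0 = -450)
f(n(11) - 84)/x = (1 + (11 - 84)/2)/(-450) = (1 + (½)*(-73))*(-1/450) = (1 - 73/2)*(-1/450) = -71/2*(-1/450) = 71/900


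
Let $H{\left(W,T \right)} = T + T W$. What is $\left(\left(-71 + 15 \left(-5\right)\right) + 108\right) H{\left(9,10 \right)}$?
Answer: $-3800$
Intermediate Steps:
$\left(\left(-71 + 15 \left(-5\right)\right) + 108\right) H{\left(9,10 \right)} = \left(\left(-71 + 15 \left(-5\right)\right) + 108\right) 10 \left(1 + 9\right) = \left(\left(-71 - 75\right) + 108\right) 10 \cdot 10 = \left(-146 + 108\right) 100 = \left(-38\right) 100 = -3800$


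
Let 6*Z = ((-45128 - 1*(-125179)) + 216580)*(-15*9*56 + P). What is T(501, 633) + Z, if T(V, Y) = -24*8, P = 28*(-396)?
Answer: -921929340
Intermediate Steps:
P = -11088
Z = -921929148 (Z = (((-45128 - 1*(-125179)) + 216580)*(-15*9*56 - 11088))/6 = (((-45128 + 125179) + 216580)*(-135*56 - 11088))/6 = ((80051 + 216580)*(-7560 - 11088))/6 = (296631*(-18648))/6 = (⅙)*(-5531574888) = -921929148)
T(V, Y) = -192
T(501, 633) + Z = -192 - 921929148 = -921929340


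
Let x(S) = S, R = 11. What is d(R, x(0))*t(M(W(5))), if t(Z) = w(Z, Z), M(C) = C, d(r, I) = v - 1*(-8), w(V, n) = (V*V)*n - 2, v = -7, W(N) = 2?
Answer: 6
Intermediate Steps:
w(V, n) = -2 + n*V**2 (w(V, n) = V**2*n - 2 = n*V**2 - 2 = -2 + n*V**2)
d(r, I) = 1 (d(r, I) = -7 - 1*(-8) = -7 + 8 = 1)
t(Z) = -2 + Z**3 (t(Z) = -2 + Z*Z**2 = -2 + Z**3)
d(R, x(0))*t(M(W(5))) = 1*(-2 + 2**3) = 1*(-2 + 8) = 1*6 = 6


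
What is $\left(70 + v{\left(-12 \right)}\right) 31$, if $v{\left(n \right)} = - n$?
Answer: $2542$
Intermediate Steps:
$\left(70 + v{\left(-12 \right)}\right) 31 = \left(70 - -12\right) 31 = \left(70 + 12\right) 31 = 82 \cdot 31 = 2542$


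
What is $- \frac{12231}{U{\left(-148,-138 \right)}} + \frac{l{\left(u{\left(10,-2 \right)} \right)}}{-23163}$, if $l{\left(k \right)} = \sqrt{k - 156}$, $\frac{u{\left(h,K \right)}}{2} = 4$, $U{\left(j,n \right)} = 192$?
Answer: $- \frac{4077}{64} - \frac{2 i \sqrt{37}}{23163} \approx -63.703 - 0.00052521 i$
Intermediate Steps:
$u{\left(h,K \right)} = 8$ ($u{\left(h,K \right)} = 2 \cdot 4 = 8$)
$l{\left(k \right)} = \sqrt{-156 + k}$
$- \frac{12231}{U{\left(-148,-138 \right)}} + \frac{l{\left(u{\left(10,-2 \right)} \right)}}{-23163} = - \frac{12231}{192} + \frac{\sqrt{-156 + 8}}{-23163} = \left(-12231\right) \frac{1}{192} + \sqrt{-148} \left(- \frac{1}{23163}\right) = - \frac{4077}{64} + 2 i \sqrt{37} \left(- \frac{1}{23163}\right) = - \frac{4077}{64} - \frac{2 i \sqrt{37}}{23163}$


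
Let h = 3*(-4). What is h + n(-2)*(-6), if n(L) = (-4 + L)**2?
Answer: -228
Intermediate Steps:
h = -12
h + n(-2)*(-6) = -12 + (-4 - 2)**2*(-6) = -12 + (-6)**2*(-6) = -12 + 36*(-6) = -12 - 216 = -228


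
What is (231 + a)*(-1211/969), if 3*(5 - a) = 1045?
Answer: 408107/2907 ≈ 140.39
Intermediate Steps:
a = -1030/3 (a = 5 - ⅓*1045 = 5 - 1045/3 = -1030/3 ≈ -343.33)
(231 + a)*(-1211/969) = (231 - 1030/3)*(-1211/969) = -(-408107)/(3*969) = -337/3*(-1211/969) = 408107/2907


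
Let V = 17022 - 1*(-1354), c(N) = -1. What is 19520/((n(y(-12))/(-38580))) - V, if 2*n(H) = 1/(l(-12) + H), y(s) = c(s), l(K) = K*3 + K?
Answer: 73801978424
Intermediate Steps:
V = 18376 (V = 17022 + 1354 = 18376)
l(K) = 4*K (l(K) = 3*K + K = 4*K)
y(s) = -1
n(H) = 1/(2*(-48 + H)) (n(H) = 1/(2*(4*(-12) + H)) = 1/(2*(-48 + H)))
19520/((n(y(-12))/(-38580))) - V = 19520/(((1/(2*(-48 - 1)))/(-38580))) - 1*18376 = 19520/((((1/2)/(-49))*(-1/38580))) - 18376 = 19520/((((1/2)*(-1/49))*(-1/38580))) - 18376 = 19520/((-1/98*(-1/38580))) - 18376 = 19520/(1/3780840) - 18376 = 19520*3780840 - 18376 = 73801996800 - 18376 = 73801978424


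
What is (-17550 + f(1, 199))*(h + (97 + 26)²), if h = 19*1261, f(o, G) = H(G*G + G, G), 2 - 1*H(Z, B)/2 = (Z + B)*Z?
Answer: -124453766433248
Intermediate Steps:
H(Z, B) = 4 - 2*Z*(B + Z) (H(Z, B) = 4 - 2*(Z + B)*Z = 4 - 2*(B + Z)*Z = 4 - 2*Z*(B + Z))
f(o, G) = 4 - 2*(G + G²)² - 2*G*(G + G²) (f(o, G) = 4 - 2*(G*G + G)² - 2*G*(G*G + G) = 4 - 2*(G² + G)² - 2*G*(G² + G) = 4 - 2*(G + G²)² - 2*G*(G + G²))
h = 23959
(-17550 + f(1, 199))*(h + (97 + 26)²) = (-17550 + (4 - 6*199³ - 4*199² - 2*199⁴))*(23959 + (97 + 26)²) = (-17550 + (4 - 6*7880599 - 4*39601 - 2*1568239201))*(23959 + 123²) = (-17550 + (4 - 47283594 - 158404 - 3136478402))*(23959 + 15129) = (-17550 - 3183920396)*39088 = -3183937946*39088 = -124453766433248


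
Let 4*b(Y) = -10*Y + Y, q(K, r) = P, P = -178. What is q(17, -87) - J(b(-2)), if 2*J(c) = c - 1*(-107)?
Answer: -935/4 ≈ -233.75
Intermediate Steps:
q(K, r) = -178
b(Y) = -9*Y/4 (b(Y) = (-10*Y + Y)/4 = (-9*Y)/4 = -9*Y/4)
J(c) = 107/2 + c/2 (J(c) = (c - 1*(-107))/2 = (c + 107)/2 = (107 + c)/2 = 107/2 + c/2)
q(17, -87) - J(b(-2)) = -178 - (107/2 + (-9/4*(-2))/2) = -178 - (107/2 + (½)*(9/2)) = -178 - (107/2 + 9/4) = -178 - 1*223/4 = -178 - 223/4 = -935/4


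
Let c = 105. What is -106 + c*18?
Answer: 1784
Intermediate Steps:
-106 + c*18 = -106 + 105*18 = -106 + 1890 = 1784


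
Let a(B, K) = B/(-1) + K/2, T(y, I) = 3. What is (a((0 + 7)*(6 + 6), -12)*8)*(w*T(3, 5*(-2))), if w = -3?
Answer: 6480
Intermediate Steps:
a(B, K) = K/2 - B (a(B, K) = B*(-1) + K*(½) = -B + K/2 = K/2 - B)
(a((0 + 7)*(6 + 6), -12)*8)*(w*T(3, 5*(-2))) = (((½)*(-12) - (0 + 7)*(6 + 6))*8)*(-3*3) = ((-6 - 7*12)*8)*(-9) = ((-6 - 1*84)*8)*(-9) = ((-6 - 84)*8)*(-9) = -90*8*(-9) = -720*(-9) = 6480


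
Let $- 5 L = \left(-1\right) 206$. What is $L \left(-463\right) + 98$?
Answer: $- \frac{94888}{5} \approx -18978.0$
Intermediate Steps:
$L = \frac{206}{5}$ ($L = - \frac{\left(-1\right) 206}{5} = \left(- \frac{1}{5}\right) \left(-206\right) = \frac{206}{5} \approx 41.2$)
$L \left(-463\right) + 98 = \frac{206}{5} \left(-463\right) + 98 = - \frac{95378}{5} + 98 = - \frac{94888}{5}$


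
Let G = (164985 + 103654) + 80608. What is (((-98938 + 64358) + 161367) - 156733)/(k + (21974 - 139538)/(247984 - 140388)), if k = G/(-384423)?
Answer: 22118531158503/1478069389 ≈ 14964.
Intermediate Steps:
G = 349247 (G = 268639 + 80608 = 349247)
k = -349247/384423 (k = 349247/(-384423) = 349247*(-1/384423) = -349247/384423 ≈ -0.90850)
(((-98938 + 64358) + 161367) - 156733)/(k + (21974 - 139538)/(247984 - 140388)) = (((-98938 + 64358) + 161367) - 156733)/(-349247/384423 + (21974 - 139538)/(247984 - 140388)) = ((-34580 + 161367) - 156733)/(-349247/384423 - 117564/107596) = (126787 - 156733)/(-349247/384423 - 117564*1/107596) = -29946/(-349247/384423 - 29391/26899) = -29946/(-20692971446/10340594277) = -29946*(-10340594277/20692971446) = 22118531158503/1478069389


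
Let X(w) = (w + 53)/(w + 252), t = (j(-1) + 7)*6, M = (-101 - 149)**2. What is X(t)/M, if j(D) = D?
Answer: 89/18000000 ≈ 4.9444e-6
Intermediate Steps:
M = 62500 (M = (-250)**2 = 62500)
t = 36 (t = (-1 + 7)*6 = 6*6 = 36)
X(w) = (53 + w)/(252 + w)
X(t)/M = ((53 + 36)/(252 + 36))/62500 = (89/288)*(1/62500) = 89/18000000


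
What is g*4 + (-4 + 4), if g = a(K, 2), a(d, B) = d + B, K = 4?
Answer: 24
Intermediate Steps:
a(d, B) = B + d
g = 6 (g = 2 + 4 = 6)
g*4 + (-4 + 4) = 6*4 + (-4 + 4) = 24 + 0 = 24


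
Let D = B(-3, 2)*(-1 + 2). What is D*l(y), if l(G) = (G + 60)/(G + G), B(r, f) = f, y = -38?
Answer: -11/19 ≈ -0.57895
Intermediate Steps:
D = 2 (D = 2*(-1 + 2) = 2*1 = 2)
l(G) = (60 + G)/(2*G) (l(G) = (60 + G)/((2*G)) = (60 + G)*(1/(2*G)) = (60 + G)/(2*G))
D*l(y) = 2*((1/2)*(60 - 38)/(-38)) = 2*((1/2)*(-1/38)*22) = 2*(-11/38) = -11/19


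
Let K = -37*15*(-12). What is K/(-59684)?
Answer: -1665/14921 ≈ -0.11159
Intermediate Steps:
K = 6660 (K = -555*(-12) = 6660)
K/(-59684) = 6660/(-59684) = 6660*(-1/59684) = -1665/14921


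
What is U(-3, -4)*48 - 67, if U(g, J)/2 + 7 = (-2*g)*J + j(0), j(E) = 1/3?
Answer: -3011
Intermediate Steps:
j(E) = ⅓
U(g, J) = -40/3 - 4*J*g (U(g, J) = -14 + 2*((-2*g)*J + ⅓) = -14 + 2*(-2*J*g + ⅓) = -14 + 2*(⅓ - 2*J*g) = -14 + (⅔ - 4*J*g) = -40/3 - 4*J*g)
U(-3, -4)*48 - 67 = (-40/3 - 4*(-4)*(-3))*48 - 67 = (-40/3 - 48)*48 - 67 = -184/3*48 - 67 = -2944 - 67 = -3011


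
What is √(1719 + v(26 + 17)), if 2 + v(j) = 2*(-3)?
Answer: √1711 ≈ 41.364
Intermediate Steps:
v(j) = -8 (v(j) = -2 + 2*(-3) = -2 - 6 = -8)
√(1719 + v(26 + 17)) = √(1719 - 8) = √1711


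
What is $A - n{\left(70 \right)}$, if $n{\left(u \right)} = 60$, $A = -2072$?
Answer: $-2132$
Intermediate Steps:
$A - n{\left(70 \right)} = -2072 - 60 = -2132$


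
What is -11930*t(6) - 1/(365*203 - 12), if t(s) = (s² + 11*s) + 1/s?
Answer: -270887823238/222249 ≈ -1.2188e+6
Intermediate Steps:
t(s) = 1/s + s² + 11*s
-11930*t(6) - 1/(365*203 - 12) = -11930*(1 + 6²*(11 + 6))/6 - 1/(365*203 - 12) = -5965*(1 + 36*17)/3 - 1/(74095 - 12) = -5965*(1 + 612)/3 - 1/74083 = -5965*613/3 - 1*1/74083 = -11930*613/6 - 1/74083 = -3656545/3 - 1/74083 = -270887823238/222249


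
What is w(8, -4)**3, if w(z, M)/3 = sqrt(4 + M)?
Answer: 0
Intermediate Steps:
w(z, M) = 3*sqrt(4 + M)
w(8, -4)**3 = (3*sqrt(4 - 4))**3 = (3*sqrt(0))**3 = (3*0)**3 = 0**3 = 0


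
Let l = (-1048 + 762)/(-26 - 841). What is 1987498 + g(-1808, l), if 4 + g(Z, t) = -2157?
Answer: 1985337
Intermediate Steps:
l = 286/867 (l = -286/(-867) = -286*(-1/867) = 286/867 ≈ 0.32987)
g(Z, t) = -2161 (g(Z, t) = -4 - 2157 = -2161)
1987498 + g(-1808, l) = 1987498 - 2161 = 1985337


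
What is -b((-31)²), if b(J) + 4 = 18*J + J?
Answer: -18255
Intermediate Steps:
b(J) = -4 + 19*J (b(J) = -4 + (18*J + J) = -4 + 19*J)
-b((-31)²) = -(-4 + 19*(-31)²) = -(-4 + 19*961) = -(-4 + 18259) = -1*18255 = -18255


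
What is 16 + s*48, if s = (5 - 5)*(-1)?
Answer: 16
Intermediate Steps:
s = 0 (s = 0*(-1) = 0)
16 + s*48 = 16 + 0*48 = 16 + 0 = 16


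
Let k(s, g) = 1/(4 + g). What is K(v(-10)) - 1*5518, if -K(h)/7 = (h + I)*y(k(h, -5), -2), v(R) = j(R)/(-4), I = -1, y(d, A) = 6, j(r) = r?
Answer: -5581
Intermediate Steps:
v(R) = -R/4 (v(R) = R/(-4) = R*(-1/4) = -R/4)
K(h) = 42 - 42*h (K(h) = -7*(h - 1)*6 = -7*(-1 + h)*6 = -7*(-6 + 6*h) = 42 - 42*h)
K(v(-10)) - 1*5518 = (42 - (-21)*(-10)/2) - 1*5518 = (42 - 42*5/2) - 5518 = (42 - 105) - 5518 = -63 - 5518 = -5581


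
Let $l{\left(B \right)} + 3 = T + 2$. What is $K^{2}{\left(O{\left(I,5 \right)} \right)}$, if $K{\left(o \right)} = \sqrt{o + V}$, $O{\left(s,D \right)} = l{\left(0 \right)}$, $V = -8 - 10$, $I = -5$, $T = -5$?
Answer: $-24$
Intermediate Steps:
$V = -18$
$l{\left(B \right)} = -6$ ($l{\left(B \right)} = -3 + \left(-5 + 2\right) = -3 - 3 = -6$)
$O{\left(s,D \right)} = -6$
$K{\left(o \right)} = \sqrt{-18 + o}$ ($K{\left(o \right)} = \sqrt{o - 18} = \sqrt{-18 + o}$)
$K^{2}{\left(O{\left(I,5 \right)} \right)} = \left(\sqrt{-18 - 6}\right)^{2} = \left(\sqrt{-24}\right)^{2} = \left(2 i \sqrt{6}\right)^{2} = -24$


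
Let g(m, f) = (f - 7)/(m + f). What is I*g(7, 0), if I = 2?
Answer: -2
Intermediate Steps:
g(m, f) = (-7 + f)/(f + m)
I*g(7, 0) = 2*((-7 + 0)/(0 + 7)) = 2*(-7/7) = 2*((1/7)*(-7)) = 2*(-1) = -2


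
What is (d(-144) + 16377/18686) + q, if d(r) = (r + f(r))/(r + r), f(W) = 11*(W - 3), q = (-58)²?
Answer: 3023536229/896928 ≈ 3371.0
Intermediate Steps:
q = 3364
f(W) = -33 + 11*W (f(W) = 11*(-3 + W) = -33 + 11*W)
d(r) = (-33 + 12*r)/(2*r) (d(r) = (r + (-33 + 11*r))/(r + r) = (-33 + 12*r)/((2*r)) = (-33 + 12*r)*(1/(2*r)) = (-33 + 12*r)/(2*r))
(d(-144) + 16377/18686) + q = ((6 - 33/2/(-144)) + 16377/18686) + 3364 = ((6 - 33/2*(-1/144)) + 16377*(1/18686)) + 3364 = ((6 + 11/96) + 16377/18686) + 3364 = (587/96 + 16377/18686) + 3364 = 6270437/896928 + 3364 = 3023536229/896928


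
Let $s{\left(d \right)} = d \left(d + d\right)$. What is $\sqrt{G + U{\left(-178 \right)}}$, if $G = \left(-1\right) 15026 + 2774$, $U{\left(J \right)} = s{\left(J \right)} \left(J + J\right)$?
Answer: $2 i \sqrt{5642815} \approx 4750.9 i$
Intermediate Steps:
$s{\left(d \right)} = 2 d^{2}$ ($s{\left(d \right)} = d 2 d = 2 d^{2}$)
$U{\left(J \right)} = 4 J^{3}$ ($U{\left(J \right)} = 2 J^{2} \left(J + J\right) = 2 J^{2} \cdot 2 J = 4 J^{3}$)
$G = -12252$ ($G = -15026 + 2774 = -12252$)
$\sqrt{G + U{\left(-178 \right)}} = \sqrt{-12252 + 4 \left(-178\right)^{3}} = \sqrt{-12252 + 4 \left(-5639752\right)} = \sqrt{-12252 - 22559008} = \sqrt{-22571260} = 2 i \sqrt{5642815}$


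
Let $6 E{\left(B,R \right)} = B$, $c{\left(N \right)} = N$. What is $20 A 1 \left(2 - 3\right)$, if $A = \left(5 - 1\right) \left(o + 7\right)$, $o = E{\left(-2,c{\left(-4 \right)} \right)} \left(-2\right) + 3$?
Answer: $- \frac{2560}{3} \approx -853.33$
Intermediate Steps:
$E{\left(B,R \right)} = \frac{B}{6}$
$o = \frac{11}{3}$ ($o = \frac{1}{6} \left(-2\right) \left(-2\right) + 3 = \left(- \frac{1}{3}\right) \left(-2\right) + 3 = \frac{2}{3} + 3 = \frac{11}{3} \approx 3.6667$)
$A = \frac{128}{3}$ ($A = \left(5 - 1\right) \left(\frac{11}{3} + 7\right) = 4 \cdot \frac{32}{3} = \frac{128}{3} \approx 42.667$)
$20 A 1 \left(2 - 3\right) = 20 \cdot \frac{128}{3} \cdot 1 \left(2 - 3\right) = \frac{2560 \cdot 1 \left(-1\right)}{3} = \frac{2560}{3} \left(-1\right) = - \frac{2560}{3}$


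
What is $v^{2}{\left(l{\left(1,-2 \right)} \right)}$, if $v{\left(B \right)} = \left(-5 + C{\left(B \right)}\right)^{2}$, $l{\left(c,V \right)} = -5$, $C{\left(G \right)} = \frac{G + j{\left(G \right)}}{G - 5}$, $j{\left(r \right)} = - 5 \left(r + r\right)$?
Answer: $\frac{130321}{16} \approx 8145.1$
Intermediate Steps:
$j{\left(r \right)} = - 10 r$ ($j{\left(r \right)} = - 5 \cdot 2 r = - 10 r$)
$C{\left(G \right)} = - \frac{9 G}{-5 + G}$ ($C{\left(G \right)} = \frac{G - 10 G}{G - 5} = \frac{\left(-9\right) G}{-5 + G} = - \frac{9 G}{-5 + G}$)
$v{\left(B \right)} = \left(-5 - \frac{9 B}{-5 + B}\right)^{2}$
$v^{2}{\left(l{\left(1,-2 \right)} \right)} = \left(\frac{\left(25 - -70\right)^{2}}{\left(-5 - 5\right)^{2}}\right)^{2} = \left(\frac{\left(25 + 70\right)^{2}}{100}\right)^{2} = \left(\frac{95^{2}}{100}\right)^{2} = \left(\frac{1}{100} \cdot 9025\right)^{2} = \left(\frac{361}{4}\right)^{2} = \frac{130321}{16}$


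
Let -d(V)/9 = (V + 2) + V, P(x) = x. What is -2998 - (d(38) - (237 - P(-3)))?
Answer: -2056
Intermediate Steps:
d(V) = -18 - 18*V (d(V) = -9*((V + 2) + V) = -9*((2 + V) + V) = -9*(2 + 2*V) = -18 - 18*V)
-2998 - (d(38) - (237 - P(-3))) = -2998 - ((-18 - 18*38) - (237 - 1*(-3))) = -2998 - ((-18 - 684) - (237 + 3)) = -2998 - (-702 - 1*240) = -2998 - (-702 - 240) = -2998 - 1*(-942) = -2998 + 942 = -2056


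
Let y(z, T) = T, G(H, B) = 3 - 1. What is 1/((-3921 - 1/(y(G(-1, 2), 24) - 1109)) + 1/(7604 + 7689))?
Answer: -16592905/65060764127 ≈ -0.00025504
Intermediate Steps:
G(H, B) = 2
1/((-3921 - 1/(y(G(-1, 2), 24) - 1109)) + 1/(7604 + 7689)) = 1/((-3921 - 1/(24 - 1109)) + 1/(7604 + 7689)) = 1/((-3921 - 1/(-1085)) + 1/15293) = 1/((-3921 - 1*(-1/1085)) + 1/15293) = 1/((-3921 + 1/1085) + 1/15293) = 1/(-4254284/1085 + 1/15293) = 1/(-65060764127/16592905) = -16592905/65060764127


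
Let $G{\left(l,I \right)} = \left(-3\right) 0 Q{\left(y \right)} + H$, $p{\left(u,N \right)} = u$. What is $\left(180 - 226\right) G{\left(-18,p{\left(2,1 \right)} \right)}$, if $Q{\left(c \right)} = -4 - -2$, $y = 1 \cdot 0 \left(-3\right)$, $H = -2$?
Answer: $92$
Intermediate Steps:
$y = 0$ ($y = 0 \left(-3\right) = 0$)
$Q{\left(c \right)} = -2$ ($Q{\left(c \right)} = -4 + 2 = -2$)
$G{\left(l,I \right)} = -2$ ($G{\left(l,I \right)} = \left(-3\right) 0 \left(-2\right) - 2 = 0 \left(-2\right) - 2 = 0 - 2 = -2$)
$\left(180 - 226\right) G{\left(-18,p{\left(2,1 \right)} \right)} = \left(180 - 226\right) \left(-2\right) = \left(-46\right) \left(-2\right) = 92$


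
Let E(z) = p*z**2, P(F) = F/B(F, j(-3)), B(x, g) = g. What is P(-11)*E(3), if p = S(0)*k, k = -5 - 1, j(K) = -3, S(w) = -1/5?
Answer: 198/5 ≈ 39.600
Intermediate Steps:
S(w) = -1/5 (S(w) = -1*1/5 = -1/5)
k = -6
P(F) = -F/3 (P(F) = F/(-3) = F*(-1/3) = -F/3)
p = 6/5 (p = -1/5*(-6) = 6/5 ≈ 1.2000)
E(z) = 6*z**2/5
P(-11)*E(3) = (-1/3*(-11))*((6/5)*3**2) = 11*((6/5)*9)/3 = (11/3)*(54/5) = 198/5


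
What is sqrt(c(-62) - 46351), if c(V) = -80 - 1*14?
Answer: I*sqrt(46445) ≈ 215.51*I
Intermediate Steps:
c(V) = -94 (c(V) = -80 - 14 = -94)
sqrt(c(-62) - 46351) = sqrt(-94 - 46351) = sqrt(-46445) = I*sqrt(46445)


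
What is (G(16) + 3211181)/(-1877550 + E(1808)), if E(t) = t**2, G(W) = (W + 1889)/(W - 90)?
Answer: 237625489/102957236 ≈ 2.3080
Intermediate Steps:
G(W) = (1889 + W)/(-90 + W)
(G(16) + 3211181)/(-1877550 + E(1808)) = ((1889 + 16)/(-90 + 16) + 3211181)/(-1877550 + 1808**2) = (1905/(-74) + 3211181)/(-1877550 + 3268864) = (-1/74*1905 + 3211181)/1391314 = (-1905/74 + 3211181)*(1/1391314) = (237625489/74)*(1/1391314) = 237625489/102957236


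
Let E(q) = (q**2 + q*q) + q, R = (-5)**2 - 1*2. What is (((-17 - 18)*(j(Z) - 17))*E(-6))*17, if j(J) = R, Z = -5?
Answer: -235620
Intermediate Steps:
R = 23 (R = 25 - 2 = 23)
j(J) = 23
E(q) = q + 2*q**2 (E(q) = (q**2 + q**2) + q = 2*q**2 + q = q + 2*q**2)
(((-17 - 18)*(j(Z) - 17))*E(-6))*17 = (((-17 - 18)*(23 - 17))*(-6*(1 + 2*(-6))))*17 = ((-35*6)*(-6*(1 - 12)))*17 = -(-1260)*(-11)*17 = -210*66*17 = -13860*17 = -235620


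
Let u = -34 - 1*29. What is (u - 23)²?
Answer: 7396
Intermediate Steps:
u = -63 (u = -34 - 29 = -63)
(u - 23)² = (-63 - 23)² = (-86)² = 7396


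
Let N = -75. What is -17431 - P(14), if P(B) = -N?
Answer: -17506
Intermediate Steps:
P(B) = 75 (P(B) = -1*(-75) = 75)
-17431 - P(14) = -17431 - 1*75 = -17431 - 75 = -17506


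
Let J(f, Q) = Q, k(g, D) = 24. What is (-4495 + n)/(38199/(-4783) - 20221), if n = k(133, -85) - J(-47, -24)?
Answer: 21270001/96755242 ≈ 0.21983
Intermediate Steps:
n = 48 (n = 24 - 1*(-24) = 24 + 24 = 48)
(-4495 + n)/(38199/(-4783) - 20221) = (-4495 + 48)/(38199/(-4783) - 20221) = -4447/(38199*(-1/4783) - 20221) = -4447/(-38199/4783 - 20221) = -4447/(-96755242/4783) = -4447*(-4783/96755242) = 21270001/96755242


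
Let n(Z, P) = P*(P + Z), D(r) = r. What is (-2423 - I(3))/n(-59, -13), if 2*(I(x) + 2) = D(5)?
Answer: -4847/1872 ≈ -2.5892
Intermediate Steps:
I(x) = ½ (I(x) = -2 + (½)*5 = -2 + 5/2 = ½)
(-2423 - I(3))/n(-59, -13) = (-2423 - 1*½)/((-13*(-13 - 59))) = (-2423 - ½)/((-13*(-72))) = -4847/2/936 = -4847/2*1/936 = -4847/1872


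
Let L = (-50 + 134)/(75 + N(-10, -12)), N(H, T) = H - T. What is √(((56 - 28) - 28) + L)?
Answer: 2*√33/11 ≈ 1.0445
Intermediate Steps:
L = 12/11 (L = (-50 + 134)/(75 + (-10 - 1*(-12))) = 84/(75 + (-10 + 12)) = 84/(75 + 2) = 84/77 = 84*(1/77) = 12/11 ≈ 1.0909)
√(((56 - 28) - 28) + L) = √(((56 - 28) - 28) + 12/11) = √((28 - 28) + 12/11) = √(0 + 12/11) = √(12/11) = 2*√33/11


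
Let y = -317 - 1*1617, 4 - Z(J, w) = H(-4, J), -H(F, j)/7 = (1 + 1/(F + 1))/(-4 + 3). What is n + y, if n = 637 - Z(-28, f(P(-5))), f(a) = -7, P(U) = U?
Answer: -3889/3 ≈ -1296.3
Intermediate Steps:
H(F, j) = 7 + 7/(1 + F) (H(F, j) = -7*(1 + 1/(F + 1))/(-4 + 3) = -7*(1 + 1/(1 + F))/(-1) = -7*(1 + 1/(1 + F))*(-1) = -7*(-1 - 1/(1 + F)) = 7 + 7/(1 + F))
Z(J, w) = -⅔ (Z(J, w) = 4 - 7*(2 - 4)/(1 - 4) = 4 - 7*(-2)/(-3) = 4 - 7*(-1)*(-2)/3 = 4 - 1*14/3 = 4 - 14/3 = -⅔)
y = -1934 (y = -317 - 1617 = -1934)
n = 1913/3 (n = 637 - 1*(-⅔) = 637 + ⅔ = 1913/3 ≈ 637.67)
n + y = 1913/3 - 1934 = -3889/3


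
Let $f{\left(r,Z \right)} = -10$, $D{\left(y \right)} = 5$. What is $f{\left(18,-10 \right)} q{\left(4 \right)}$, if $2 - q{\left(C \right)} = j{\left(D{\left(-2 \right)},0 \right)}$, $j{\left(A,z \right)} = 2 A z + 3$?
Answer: $10$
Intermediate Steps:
$j{\left(A,z \right)} = 3 + 2 A z$ ($j{\left(A,z \right)} = 2 A z + 3 = 3 + 2 A z$)
$q{\left(C \right)} = -1$ ($q{\left(C \right)} = 2 - \left(3 + 2 \cdot 5 \cdot 0\right) = 2 - \left(3 + 0\right) = 2 - 3 = -1$)
$f{\left(18,-10 \right)} q{\left(4 \right)} = \left(-10\right) \left(-1\right) = 10$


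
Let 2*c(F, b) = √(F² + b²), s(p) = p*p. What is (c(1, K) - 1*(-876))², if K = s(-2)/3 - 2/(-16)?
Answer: (42048 + √1801)²/2304 ≈ 7.6893e+5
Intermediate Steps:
s(p) = p²
K = 35/24 (K = (-2)²/3 - 2/(-16) = 4*(⅓) - 2*(-1/16) = 4/3 + ⅛ = 35/24 ≈ 1.4583)
c(F, b) = √(F² + b²)/2
(c(1, K) - 1*(-876))² = (√(1² + (35/24)²)/2 - 1*(-876))² = (√(1 + 1225/576)/2 + 876)² = (√(1801/576)/2 + 876)² = ((√1801/24)/2 + 876)² = (√1801/48 + 876)² = (876 + √1801/48)²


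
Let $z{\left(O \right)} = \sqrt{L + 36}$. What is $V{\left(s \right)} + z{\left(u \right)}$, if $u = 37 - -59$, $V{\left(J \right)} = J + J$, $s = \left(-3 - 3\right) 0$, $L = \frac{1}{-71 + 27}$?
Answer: $\frac{\sqrt{17413}}{22} \approx 5.9981$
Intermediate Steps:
$L = - \frac{1}{44}$ ($L = \frac{1}{-44} = - \frac{1}{44} \approx -0.022727$)
$s = 0$ ($s = \left(-6\right) 0 = 0$)
$V{\left(J \right)} = 2 J$
$u = 96$ ($u = 37 + 59 = 96$)
$z{\left(O \right)} = \frac{\sqrt{17413}}{22}$ ($z{\left(O \right)} = \sqrt{- \frac{1}{44} + 36} = \sqrt{\frac{1583}{44}} = \frac{\sqrt{17413}}{22}$)
$V{\left(s \right)} + z{\left(u \right)} = 2 \cdot 0 + \frac{\sqrt{17413}}{22} = 0 + \frac{\sqrt{17413}}{22} = \frac{\sqrt{17413}}{22}$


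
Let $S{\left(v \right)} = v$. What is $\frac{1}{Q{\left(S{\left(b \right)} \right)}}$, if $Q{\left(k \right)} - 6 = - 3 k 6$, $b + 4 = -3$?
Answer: $\frac{1}{132} \approx 0.0075758$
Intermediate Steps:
$b = -7$ ($b = -4 - 3 = -7$)
$Q{\left(k \right)} = 6 - 18 k$ ($Q{\left(k \right)} = 6 + - 3 k 6 = 6 - 18 k$)
$\frac{1}{Q{\left(S{\left(b \right)} \right)}} = \frac{1}{6 - -126} = \frac{1}{6 + 126} = \frac{1}{132}$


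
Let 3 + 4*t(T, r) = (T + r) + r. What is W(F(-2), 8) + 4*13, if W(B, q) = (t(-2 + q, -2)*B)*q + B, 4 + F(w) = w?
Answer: 58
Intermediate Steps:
F(w) = -4 + w
t(T, r) = -¾ + r/2 + T/4 (t(T, r) = -¾ + ((T + r) + r)/4 = -¾ + (T + 2*r)/4 = -¾ + (r/2 + T/4) = -¾ + r/2 + T/4)
W(B, q) = B + B*q*(-9/4 + q/4) (W(B, q) = ((-¾ + (½)*(-2) + (-2 + q)/4)*B)*q + B = ((-¾ - 1 + (-½ + q/4))*B)*q + B = ((-9/4 + q/4)*B)*q + B = (B*(-9/4 + q/4))*q + B = B*q*(-9/4 + q/4) + B = B + B*q*(-9/4 + q/4))
W(F(-2), 8) + 4*13 = (-4 - 2)*(4 + 8*(-9 + 8))/4 + 4*13 = (¼)*(-6)*(4 + 8*(-1)) + 52 = (¼)*(-6)*(4 - 8) + 52 = (¼)*(-6)*(-4) + 52 = 6 + 52 = 58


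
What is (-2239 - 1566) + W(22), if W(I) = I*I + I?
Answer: -3299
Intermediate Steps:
W(I) = I + I² (W(I) = I² + I = I + I²)
(-2239 - 1566) + W(22) = (-2239 - 1566) + 22*(1 + 22) = -3805 + 22*23 = -3805 + 506 = -3299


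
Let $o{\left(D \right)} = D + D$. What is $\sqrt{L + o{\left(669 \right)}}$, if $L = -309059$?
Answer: $i \sqrt{307721} \approx 554.73 i$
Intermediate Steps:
$o{\left(D \right)} = 2 D$
$\sqrt{L + o{\left(669 \right)}} = \sqrt{-309059 + 2 \cdot 669} = \sqrt{-309059 + 1338} = \sqrt{-307721} = i \sqrt{307721}$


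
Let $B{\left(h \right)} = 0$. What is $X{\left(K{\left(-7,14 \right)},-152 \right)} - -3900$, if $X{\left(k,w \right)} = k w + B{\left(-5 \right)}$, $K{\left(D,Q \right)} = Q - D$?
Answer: $708$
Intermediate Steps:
$X{\left(k,w \right)} = k w$ ($X{\left(k,w \right)} = k w + 0 = k w$)
$X{\left(K{\left(-7,14 \right)},-152 \right)} - -3900 = \left(14 - -7\right) \left(-152\right) - -3900 = \left(14 + 7\right) \left(-152\right) + 3900 = 21 \left(-152\right) + 3900 = -3192 + 3900 = 708$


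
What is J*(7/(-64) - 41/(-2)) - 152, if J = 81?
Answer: 95977/64 ≈ 1499.6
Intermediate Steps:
J*(7/(-64) - 41/(-2)) - 152 = 81*(7/(-64) - 41/(-2)) - 152 = 81*(7*(-1/64) - 41*(-½)) - 152 = 81*(-7/64 + 41/2) - 152 = 81*(1305/64) - 152 = 105705/64 - 152 = 95977/64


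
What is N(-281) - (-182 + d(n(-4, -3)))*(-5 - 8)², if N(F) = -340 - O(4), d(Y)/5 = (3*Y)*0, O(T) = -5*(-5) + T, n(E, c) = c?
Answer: 30389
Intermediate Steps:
O(T) = 25 + T
d(Y) = 0 (d(Y) = 5*((3*Y)*0) = 5*0 = 0)
N(F) = -369 (N(F) = -340 - (25 + 4) = -340 - 1*29 = -340 - 29 = -369)
N(-281) - (-182 + d(n(-4, -3)))*(-5 - 8)² = -369 - (-182 + 0)*(-5 - 8)² = -369 - (-182)*(-13)² = -369 - (-182)*169 = -369 - 1*(-30758) = -369 + 30758 = 30389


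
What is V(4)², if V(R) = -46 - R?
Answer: 2500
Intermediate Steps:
V(4)² = (-46 - 1*4)² = (-46 - 4)² = (-50)² = 2500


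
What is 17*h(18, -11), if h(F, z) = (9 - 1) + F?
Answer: 442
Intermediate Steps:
h(F, z) = 8 + F
17*h(18, -11) = 17*(8 + 18) = 17*26 = 442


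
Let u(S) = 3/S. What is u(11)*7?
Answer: 21/11 ≈ 1.9091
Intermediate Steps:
u(11)*7 = (3/11)*7 = 21/11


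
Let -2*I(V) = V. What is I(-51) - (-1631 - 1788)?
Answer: 6889/2 ≈ 3444.5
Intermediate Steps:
I(V) = -V/2
I(-51) - (-1631 - 1788) = -1/2*(-51) - (-1631 - 1788) = 51/2 - 1*(-3419) = 51/2 + 3419 = 6889/2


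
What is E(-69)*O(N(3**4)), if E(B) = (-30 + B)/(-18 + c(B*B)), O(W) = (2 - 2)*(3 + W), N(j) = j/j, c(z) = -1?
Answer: 0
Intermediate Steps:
N(j) = 1
O(W) = 0 (O(W) = 0*(3 + W) = 0)
E(B) = 30/19 - B/19 (E(B) = (-30 + B)/(-18 - 1) = (-30 + B)/(-19) = (-30 + B)*(-1/19) = 30/19 - B/19)
E(-69)*O(N(3**4)) = (30/19 - 1/19*(-69))*0 = (30/19 + 69/19)*0 = (99/19)*0 = 0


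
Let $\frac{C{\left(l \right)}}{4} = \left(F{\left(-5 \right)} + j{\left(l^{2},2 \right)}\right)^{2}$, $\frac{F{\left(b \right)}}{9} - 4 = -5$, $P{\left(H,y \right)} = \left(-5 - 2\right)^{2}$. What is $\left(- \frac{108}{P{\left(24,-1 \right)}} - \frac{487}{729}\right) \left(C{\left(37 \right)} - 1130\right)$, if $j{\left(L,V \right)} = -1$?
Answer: $\frac{74894350}{35721} \approx 2096.6$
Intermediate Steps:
$P{\left(H,y \right)} = 49$ ($P{\left(H,y \right)} = \left(-7\right)^{2} = 49$)
$F{\left(b \right)} = -9$ ($F{\left(b \right)} = 36 + 9 \left(-5\right) = 36 - 45 = -9$)
$C{\left(l \right)} = 400$ ($C{\left(l \right)} = 4 \left(-9 - 1\right)^{2} = 4 \left(-10\right)^{2} = 4 \cdot 100 = 400$)
$\left(- \frac{108}{P{\left(24,-1 \right)}} - \frac{487}{729}\right) \left(C{\left(37 \right)} - 1130\right) = \left(- \frac{108}{49} - \frac{487}{729}\right) \left(400 - 1130\right) = \left(\left(-108\right) \frac{1}{49} - \frac{487}{729}\right) \left(-730\right) = \left(- \frac{108}{49} - \frac{487}{729}\right) \left(-730\right) = \left(- \frac{102595}{35721}\right) \left(-730\right) = \frac{74894350}{35721}$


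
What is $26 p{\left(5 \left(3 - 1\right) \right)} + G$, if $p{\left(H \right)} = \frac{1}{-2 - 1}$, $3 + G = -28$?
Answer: $- \frac{119}{3} \approx -39.667$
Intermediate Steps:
$G = -31$ ($G = -3 - 28 = -31$)
$p{\left(H \right)} = - \frac{1}{3}$ ($p{\left(H \right)} = \frac{1}{-2 + \left(-2 + 1\right)} = \frac{1}{-2 - 1} = \frac{1}{-3} = - \frac{1}{3}$)
$26 p{\left(5 \left(3 - 1\right) \right)} + G = 26 \left(- \frac{1}{3}\right) - 31 = - \frac{26}{3} - 31 = - \frac{119}{3}$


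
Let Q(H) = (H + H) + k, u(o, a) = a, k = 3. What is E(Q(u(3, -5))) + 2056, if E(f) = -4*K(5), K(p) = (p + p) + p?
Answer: 1996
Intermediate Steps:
Q(H) = 3 + 2*H (Q(H) = (H + H) + 3 = 2*H + 3 = 3 + 2*H)
K(p) = 3*p (K(p) = 2*p + p = 3*p)
E(f) = -60 (E(f) = -12*5 = -4*15 = -60)
E(Q(u(3, -5))) + 2056 = -60 + 2056 = 1996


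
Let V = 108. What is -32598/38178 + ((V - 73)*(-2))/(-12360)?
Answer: -247061/291284 ≈ -0.84818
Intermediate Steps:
-32598/38178 + ((V - 73)*(-2))/(-12360) = -32598/38178 + ((108 - 73)*(-2))/(-12360) = -32598*1/38178 + (35*(-2))*(-1/12360) = -1811/2121 - 70*(-1/12360) = -1811/2121 + 7/1236 = -247061/291284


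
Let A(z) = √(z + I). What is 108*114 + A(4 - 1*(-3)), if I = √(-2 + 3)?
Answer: 12312 + 2*√2 ≈ 12315.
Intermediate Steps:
I = 1 (I = √1 = 1)
A(z) = √(1 + z) (A(z) = √(z + 1) = √(1 + z))
108*114 + A(4 - 1*(-3)) = 108*114 + √(1 + (4 - 1*(-3))) = 12312 + √(1 + (4 + 3)) = 12312 + √(1 + 7) = 12312 + √8 = 12312 + 2*√2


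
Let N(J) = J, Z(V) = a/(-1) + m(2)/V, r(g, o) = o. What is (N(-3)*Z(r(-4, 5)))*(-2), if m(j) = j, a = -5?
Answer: 162/5 ≈ 32.400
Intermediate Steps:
Z(V) = 5 + 2/V (Z(V) = -5/(-1) + 2/V = -5*(-1) + 2/V = 5 + 2/V)
(N(-3)*Z(r(-4, 5)))*(-2) = -3*(5 + 2/5)*(-2) = -3*27/5*(-2) = -81/5*(-2) = 162/5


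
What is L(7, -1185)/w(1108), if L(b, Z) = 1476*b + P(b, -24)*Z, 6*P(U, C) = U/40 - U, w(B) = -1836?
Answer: -62293/9792 ≈ -6.3616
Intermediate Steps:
P(U, C) = -13*U/80 (P(U, C) = (U/40 - U)/6 = (-39*U/40)/6 = -13*U/80)
L(b, Z) = 1476*b - 13*Z*b/80 (L(b, Z) = 1476*b + (-13*b/80)*Z = 1476*b - 13*Z*b/80)
L(7, -1185)/w(1108) = ((1/80)*7*(118080 - 13*(-1185)))/(-1836) = ((1/80)*7*(118080 + 15405))*(-1/1836) = ((1/80)*7*133485)*(-1/1836) = (186879/16)*(-1/1836) = -62293/9792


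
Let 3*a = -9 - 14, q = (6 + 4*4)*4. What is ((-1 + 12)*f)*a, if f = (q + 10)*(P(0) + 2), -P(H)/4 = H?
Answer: -49588/3 ≈ -16529.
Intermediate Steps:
P(H) = -4*H
q = 88 (q = (6 + 16)*4 = 22*4 = 88)
a = -23/3 (a = (-9 - 14)/3 = (⅓)*(-23) = -23/3 ≈ -7.6667)
f = 196 (f = (88 + 10)*(-4*0 + 2) = 98*(0 + 2) = 98*2 = 196)
((-1 + 12)*f)*a = ((-1 + 12)*196)*(-23/3) = (11*196)*(-23/3) = 2156*(-23/3) = -49588/3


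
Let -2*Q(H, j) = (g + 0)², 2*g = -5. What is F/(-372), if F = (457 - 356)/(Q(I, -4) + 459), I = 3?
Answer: -202/339171 ≈ -0.00059557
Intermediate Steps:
g = -5/2 (g = (½)*(-5) = -5/2 ≈ -2.5000)
Q(H, j) = -25/8 (Q(H, j) = -(-5/2 + 0)²/2 = -(-5/2)²/2 = -½*25/4 = -25/8)
F = 808/3647 (F = (457 - 356)/(-25/8 + 459) = 101/(3647/8) = 101*(8/3647) = 808/3647 ≈ 0.22155)
F/(-372) = (808/3647)/(-372) = (808/3647)*(-1/372) = -202/339171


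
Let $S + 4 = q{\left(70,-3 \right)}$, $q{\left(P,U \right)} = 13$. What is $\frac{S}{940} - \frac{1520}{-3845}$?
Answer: $\frac{292681}{722860} \approx 0.40489$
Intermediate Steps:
$S = 9$ ($S = -4 + 13 = 9$)
$\frac{S}{940} - \frac{1520}{-3845} = \frac{9}{940} - \frac{1520}{-3845} = 9 \cdot \frac{1}{940} - - \frac{304}{769} = \frac{9}{940} + \frac{304}{769} = \frac{292681}{722860}$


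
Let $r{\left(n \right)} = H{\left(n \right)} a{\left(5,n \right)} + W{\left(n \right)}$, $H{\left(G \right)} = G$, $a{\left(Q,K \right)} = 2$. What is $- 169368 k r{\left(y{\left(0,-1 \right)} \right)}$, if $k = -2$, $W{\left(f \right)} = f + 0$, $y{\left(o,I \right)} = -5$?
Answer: $-5081040$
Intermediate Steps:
$W{\left(f \right)} = f$
$r{\left(n \right)} = 3 n$ ($r{\left(n \right)} = n 2 + n = 2 n + n = 3 n$)
$- 169368 k r{\left(y{\left(0,-1 \right)} \right)} = - 169368 \left(- 2 \cdot 3 \left(-5\right)\right) = - 169368 \left(\left(-2\right) \left(-15\right)\right) = \left(-169368\right) 30 = -5081040$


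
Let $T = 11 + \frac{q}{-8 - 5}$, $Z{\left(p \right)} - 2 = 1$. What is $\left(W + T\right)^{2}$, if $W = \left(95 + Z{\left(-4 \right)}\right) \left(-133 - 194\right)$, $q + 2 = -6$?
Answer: $\frac{173428103809}{169} \approx 1.0262 \cdot 10^{9}$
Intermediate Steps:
$Z{\left(p \right)} = 3$ ($Z{\left(p \right)} = 2 + 1 = 3$)
$q = -8$ ($q = -2 - 6 = -8$)
$W = -32046$ ($W = \left(95 + 3\right) \left(-133 - 194\right) = 98 \left(-327\right) = -32046$)
$T = \frac{151}{13}$ ($T = 11 + \frac{1}{-8 - 5} \left(-8\right) = 11 + \frac{1}{-13} \left(-8\right) = 11 - - \frac{8}{13} = 11 + \frac{8}{13} = \frac{151}{13} \approx 11.615$)
$\left(W + T\right)^{2} = \left(-32046 + \frac{151}{13}\right)^{2} = \left(- \frac{416447}{13}\right)^{2} = \frac{173428103809}{169}$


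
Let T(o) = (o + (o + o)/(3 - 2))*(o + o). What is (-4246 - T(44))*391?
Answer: -6202042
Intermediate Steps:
T(o) = 6*o² (T(o) = (o + (2*o)/1)*(2*o) = (o + (2*o)*1)*(2*o) = (o + 2*o)*(2*o) = (3*o)*(2*o) = 6*o²)
(-4246 - T(44))*391 = (-4246 - 6*44²)*391 = (-4246 - 6*1936)*391 = (-4246 - 1*11616)*391 = (-4246 - 11616)*391 = -15862*391 = -6202042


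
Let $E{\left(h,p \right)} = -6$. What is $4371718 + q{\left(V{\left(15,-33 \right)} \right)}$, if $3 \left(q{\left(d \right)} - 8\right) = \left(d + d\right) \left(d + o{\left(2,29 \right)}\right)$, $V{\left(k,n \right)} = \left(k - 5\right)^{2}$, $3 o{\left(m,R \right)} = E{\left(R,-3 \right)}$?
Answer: $\frac{13134778}{3} \approx 4.3783 \cdot 10^{6}$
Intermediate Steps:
$o{\left(m,R \right)} = -2$ ($o{\left(m,R \right)} = \frac{1}{3} \left(-6\right) = -2$)
$V{\left(k,n \right)} = \left(-5 + k\right)^{2}$
$q{\left(d \right)} = 8 + \frac{2 d \left(-2 + d\right)}{3}$ ($q{\left(d \right)} = 8 + \frac{\left(d + d\right) \left(d - 2\right)}{3} = 8 + \frac{2 d \left(-2 + d\right)}{3}$)
$4371718 + q{\left(V{\left(15,-33 \right)} \right)} = 4371718 + \left(8 - \frac{4 \left(-5 + 15\right)^{2}}{3} + \frac{2 \left(\left(-5 + 15\right)^{2}\right)^{2}}{3}\right) = 4371718 + \left(8 - \frac{4 \cdot 10^{2}}{3} + \frac{2 \left(10^{2}\right)^{2}}{3}\right) = 4371718 + \left(8 - \frac{400}{3} + \frac{2 \cdot 100^{2}}{3}\right) = 4371718 + \left(8 - \frac{400}{3} + \frac{2}{3} \cdot 10000\right) = 4371718 + \left(8 - \frac{400}{3} + \frac{20000}{3}\right) = 4371718 + \frac{19624}{3} = \frac{13134778}{3}$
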